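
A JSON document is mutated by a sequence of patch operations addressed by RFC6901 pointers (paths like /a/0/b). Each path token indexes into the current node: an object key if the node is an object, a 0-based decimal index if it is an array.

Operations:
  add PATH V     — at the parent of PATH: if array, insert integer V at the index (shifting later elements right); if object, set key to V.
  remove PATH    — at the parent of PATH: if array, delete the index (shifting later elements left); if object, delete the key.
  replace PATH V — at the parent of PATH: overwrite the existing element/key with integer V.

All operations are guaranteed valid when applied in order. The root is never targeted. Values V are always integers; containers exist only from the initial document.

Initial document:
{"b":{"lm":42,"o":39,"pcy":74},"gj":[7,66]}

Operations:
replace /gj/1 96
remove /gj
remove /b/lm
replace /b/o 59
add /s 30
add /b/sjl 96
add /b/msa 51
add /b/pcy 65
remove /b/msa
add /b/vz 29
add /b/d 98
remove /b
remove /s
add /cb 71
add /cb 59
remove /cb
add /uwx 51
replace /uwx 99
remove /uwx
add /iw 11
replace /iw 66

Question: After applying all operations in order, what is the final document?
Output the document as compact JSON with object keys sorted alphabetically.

Answer: {"iw":66}

Derivation:
After op 1 (replace /gj/1 96): {"b":{"lm":42,"o":39,"pcy":74},"gj":[7,96]}
After op 2 (remove /gj): {"b":{"lm":42,"o":39,"pcy":74}}
After op 3 (remove /b/lm): {"b":{"o":39,"pcy":74}}
After op 4 (replace /b/o 59): {"b":{"o":59,"pcy":74}}
After op 5 (add /s 30): {"b":{"o":59,"pcy":74},"s":30}
After op 6 (add /b/sjl 96): {"b":{"o":59,"pcy":74,"sjl":96},"s":30}
After op 7 (add /b/msa 51): {"b":{"msa":51,"o":59,"pcy":74,"sjl":96},"s":30}
After op 8 (add /b/pcy 65): {"b":{"msa":51,"o":59,"pcy":65,"sjl":96},"s":30}
After op 9 (remove /b/msa): {"b":{"o":59,"pcy":65,"sjl":96},"s":30}
After op 10 (add /b/vz 29): {"b":{"o":59,"pcy":65,"sjl":96,"vz":29},"s":30}
After op 11 (add /b/d 98): {"b":{"d":98,"o":59,"pcy":65,"sjl":96,"vz":29},"s":30}
After op 12 (remove /b): {"s":30}
After op 13 (remove /s): {}
After op 14 (add /cb 71): {"cb":71}
After op 15 (add /cb 59): {"cb":59}
After op 16 (remove /cb): {}
After op 17 (add /uwx 51): {"uwx":51}
After op 18 (replace /uwx 99): {"uwx":99}
After op 19 (remove /uwx): {}
After op 20 (add /iw 11): {"iw":11}
After op 21 (replace /iw 66): {"iw":66}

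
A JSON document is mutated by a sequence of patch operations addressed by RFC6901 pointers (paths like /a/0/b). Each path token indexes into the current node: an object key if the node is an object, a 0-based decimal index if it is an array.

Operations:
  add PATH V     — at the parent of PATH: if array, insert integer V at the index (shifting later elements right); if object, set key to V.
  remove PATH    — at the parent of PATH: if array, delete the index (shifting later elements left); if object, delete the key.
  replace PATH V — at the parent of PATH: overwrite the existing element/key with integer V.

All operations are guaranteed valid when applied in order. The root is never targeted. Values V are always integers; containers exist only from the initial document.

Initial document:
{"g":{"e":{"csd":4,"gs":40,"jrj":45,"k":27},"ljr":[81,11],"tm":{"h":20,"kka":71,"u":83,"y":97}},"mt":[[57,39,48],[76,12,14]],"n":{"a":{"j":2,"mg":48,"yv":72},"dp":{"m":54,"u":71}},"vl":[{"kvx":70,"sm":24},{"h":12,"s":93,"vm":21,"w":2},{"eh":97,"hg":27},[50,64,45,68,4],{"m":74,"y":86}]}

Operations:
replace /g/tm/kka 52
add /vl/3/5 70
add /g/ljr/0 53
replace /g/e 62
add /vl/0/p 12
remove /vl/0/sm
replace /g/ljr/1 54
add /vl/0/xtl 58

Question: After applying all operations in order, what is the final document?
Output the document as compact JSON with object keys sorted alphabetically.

Answer: {"g":{"e":62,"ljr":[53,54,11],"tm":{"h":20,"kka":52,"u":83,"y":97}},"mt":[[57,39,48],[76,12,14]],"n":{"a":{"j":2,"mg":48,"yv":72},"dp":{"m":54,"u":71}},"vl":[{"kvx":70,"p":12,"xtl":58},{"h":12,"s":93,"vm":21,"w":2},{"eh":97,"hg":27},[50,64,45,68,4,70],{"m":74,"y":86}]}

Derivation:
After op 1 (replace /g/tm/kka 52): {"g":{"e":{"csd":4,"gs":40,"jrj":45,"k":27},"ljr":[81,11],"tm":{"h":20,"kka":52,"u":83,"y":97}},"mt":[[57,39,48],[76,12,14]],"n":{"a":{"j":2,"mg":48,"yv":72},"dp":{"m":54,"u":71}},"vl":[{"kvx":70,"sm":24},{"h":12,"s":93,"vm":21,"w":2},{"eh":97,"hg":27},[50,64,45,68,4],{"m":74,"y":86}]}
After op 2 (add /vl/3/5 70): {"g":{"e":{"csd":4,"gs":40,"jrj":45,"k":27},"ljr":[81,11],"tm":{"h":20,"kka":52,"u":83,"y":97}},"mt":[[57,39,48],[76,12,14]],"n":{"a":{"j":2,"mg":48,"yv":72},"dp":{"m":54,"u":71}},"vl":[{"kvx":70,"sm":24},{"h":12,"s":93,"vm":21,"w":2},{"eh":97,"hg":27},[50,64,45,68,4,70],{"m":74,"y":86}]}
After op 3 (add /g/ljr/0 53): {"g":{"e":{"csd":4,"gs":40,"jrj":45,"k":27},"ljr":[53,81,11],"tm":{"h":20,"kka":52,"u":83,"y":97}},"mt":[[57,39,48],[76,12,14]],"n":{"a":{"j":2,"mg":48,"yv":72},"dp":{"m":54,"u":71}},"vl":[{"kvx":70,"sm":24},{"h":12,"s":93,"vm":21,"w":2},{"eh":97,"hg":27},[50,64,45,68,4,70],{"m":74,"y":86}]}
After op 4 (replace /g/e 62): {"g":{"e":62,"ljr":[53,81,11],"tm":{"h":20,"kka":52,"u":83,"y":97}},"mt":[[57,39,48],[76,12,14]],"n":{"a":{"j":2,"mg":48,"yv":72},"dp":{"m":54,"u":71}},"vl":[{"kvx":70,"sm":24},{"h":12,"s":93,"vm":21,"w":2},{"eh":97,"hg":27},[50,64,45,68,4,70],{"m":74,"y":86}]}
After op 5 (add /vl/0/p 12): {"g":{"e":62,"ljr":[53,81,11],"tm":{"h":20,"kka":52,"u":83,"y":97}},"mt":[[57,39,48],[76,12,14]],"n":{"a":{"j":2,"mg":48,"yv":72},"dp":{"m":54,"u":71}},"vl":[{"kvx":70,"p":12,"sm":24},{"h":12,"s":93,"vm":21,"w":2},{"eh":97,"hg":27},[50,64,45,68,4,70],{"m":74,"y":86}]}
After op 6 (remove /vl/0/sm): {"g":{"e":62,"ljr":[53,81,11],"tm":{"h":20,"kka":52,"u":83,"y":97}},"mt":[[57,39,48],[76,12,14]],"n":{"a":{"j":2,"mg":48,"yv":72},"dp":{"m":54,"u":71}},"vl":[{"kvx":70,"p":12},{"h":12,"s":93,"vm":21,"w":2},{"eh":97,"hg":27},[50,64,45,68,4,70],{"m":74,"y":86}]}
After op 7 (replace /g/ljr/1 54): {"g":{"e":62,"ljr":[53,54,11],"tm":{"h":20,"kka":52,"u":83,"y":97}},"mt":[[57,39,48],[76,12,14]],"n":{"a":{"j":2,"mg":48,"yv":72},"dp":{"m":54,"u":71}},"vl":[{"kvx":70,"p":12},{"h":12,"s":93,"vm":21,"w":2},{"eh":97,"hg":27},[50,64,45,68,4,70],{"m":74,"y":86}]}
After op 8 (add /vl/0/xtl 58): {"g":{"e":62,"ljr":[53,54,11],"tm":{"h":20,"kka":52,"u":83,"y":97}},"mt":[[57,39,48],[76,12,14]],"n":{"a":{"j":2,"mg":48,"yv":72},"dp":{"m":54,"u":71}},"vl":[{"kvx":70,"p":12,"xtl":58},{"h":12,"s":93,"vm":21,"w":2},{"eh":97,"hg":27},[50,64,45,68,4,70],{"m":74,"y":86}]}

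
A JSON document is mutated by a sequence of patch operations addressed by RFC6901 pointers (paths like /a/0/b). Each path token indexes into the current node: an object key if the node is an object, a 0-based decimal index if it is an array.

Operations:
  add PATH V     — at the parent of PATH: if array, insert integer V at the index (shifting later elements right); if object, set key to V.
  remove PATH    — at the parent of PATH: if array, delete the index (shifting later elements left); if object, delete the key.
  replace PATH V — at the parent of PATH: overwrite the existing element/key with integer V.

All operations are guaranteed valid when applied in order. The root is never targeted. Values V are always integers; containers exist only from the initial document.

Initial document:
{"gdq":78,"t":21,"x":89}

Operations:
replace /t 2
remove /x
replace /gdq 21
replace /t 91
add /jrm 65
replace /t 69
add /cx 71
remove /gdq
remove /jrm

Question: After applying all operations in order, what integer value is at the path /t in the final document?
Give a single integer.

Answer: 69

Derivation:
After op 1 (replace /t 2): {"gdq":78,"t":2,"x":89}
After op 2 (remove /x): {"gdq":78,"t":2}
After op 3 (replace /gdq 21): {"gdq":21,"t":2}
After op 4 (replace /t 91): {"gdq":21,"t":91}
After op 5 (add /jrm 65): {"gdq":21,"jrm":65,"t":91}
After op 6 (replace /t 69): {"gdq":21,"jrm":65,"t":69}
After op 7 (add /cx 71): {"cx":71,"gdq":21,"jrm":65,"t":69}
After op 8 (remove /gdq): {"cx":71,"jrm":65,"t":69}
After op 9 (remove /jrm): {"cx":71,"t":69}
Value at /t: 69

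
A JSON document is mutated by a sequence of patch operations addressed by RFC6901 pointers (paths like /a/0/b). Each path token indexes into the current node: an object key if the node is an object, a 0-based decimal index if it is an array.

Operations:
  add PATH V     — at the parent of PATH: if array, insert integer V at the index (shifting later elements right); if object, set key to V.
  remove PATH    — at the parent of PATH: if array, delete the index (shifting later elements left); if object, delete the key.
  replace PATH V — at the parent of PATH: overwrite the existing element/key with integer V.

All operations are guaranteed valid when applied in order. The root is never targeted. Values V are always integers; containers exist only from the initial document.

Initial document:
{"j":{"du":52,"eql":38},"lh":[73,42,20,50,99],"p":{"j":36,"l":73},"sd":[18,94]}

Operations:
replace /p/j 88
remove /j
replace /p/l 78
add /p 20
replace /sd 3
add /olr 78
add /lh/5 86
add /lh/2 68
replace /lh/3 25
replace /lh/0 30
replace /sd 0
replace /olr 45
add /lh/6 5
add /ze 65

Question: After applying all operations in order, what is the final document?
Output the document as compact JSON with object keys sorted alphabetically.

After op 1 (replace /p/j 88): {"j":{"du":52,"eql":38},"lh":[73,42,20,50,99],"p":{"j":88,"l":73},"sd":[18,94]}
After op 2 (remove /j): {"lh":[73,42,20,50,99],"p":{"j":88,"l":73},"sd":[18,94]}
After op 3 (replace /p/l 78): {"lh":[73,42,20,50,99],"p":{"j":88,"l":78},"sd":[18,94]}
After op 4 (add /p 20): {"lh":[73,42,20,50,99],"p":20,"sd":[18,94]}
After op 5 (replace /sd 3): {"lh":[73,42,20,50,99],"p":20,"sd":3}
After op 6 (add /olr 78): {"lh":[73,42,20,50,99],"olr":78,"p":20,"sd":3}
After op 7 (add /lh/5 86): {"lh":[73,42,20,50,99,86],"olr":78,"p":20,"sd":3}
After op 8 (add /lh/2 68): {"lh":[73,42,68,20,50,99,86],"olr":78,"p":20,"sd":3}
After op 9 (replace /lh/3 25): {"lh":[73,42,68,25,50,99,86],"olr":78,"p":20,"sd":3}
After op 10 (replace /lh/0 30): {"lh":[30,42,68,25,50,99,86],"olr":78,"p":20,"sd":3}
After op 11 (replace /sd 0): {"lh":[30,42,68,25,50,99,86],"olr":78,"p":20,"sd":0}
After op 12 (replace /olr 45): {"lh":[30,42,68,25,50,99,86],"olr":45,"p":20,"sd":0}
After op 13 (add /lh/6 5): {"lh":[30,42,68,25,50,99,5,86],"olr":45,"p":20,"sd":0}
After op 14 (add /ze 65): {"lh":[30,42,68,25,50,99,5,86],"olr":45,"p":20,"sd":0,"ze":65}

Answer: {"lh":[30,42,68,25,50,99,5,86],"olr":45,"p":20,"sd":0,"ze":65}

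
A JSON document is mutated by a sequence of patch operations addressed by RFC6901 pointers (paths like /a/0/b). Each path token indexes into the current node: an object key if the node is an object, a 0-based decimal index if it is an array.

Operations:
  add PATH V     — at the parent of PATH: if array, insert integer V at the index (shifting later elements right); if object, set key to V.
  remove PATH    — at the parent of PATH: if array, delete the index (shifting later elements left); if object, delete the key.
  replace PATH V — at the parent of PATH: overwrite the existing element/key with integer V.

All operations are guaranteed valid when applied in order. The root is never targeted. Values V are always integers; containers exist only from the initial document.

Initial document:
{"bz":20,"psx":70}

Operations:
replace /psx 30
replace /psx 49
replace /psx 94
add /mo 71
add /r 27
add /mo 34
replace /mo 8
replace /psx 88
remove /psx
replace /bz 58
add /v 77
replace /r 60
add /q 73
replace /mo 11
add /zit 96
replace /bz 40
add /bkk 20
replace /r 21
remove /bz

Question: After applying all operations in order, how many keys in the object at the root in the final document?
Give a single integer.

After op 1 (replace /psx 30): {"bz":20,"psx":30}
After op 2 (replace /psx 49): {"bz":20,"psx":49}
After op 3 (replace /psx 94): {"bz":20,"psx":94}
After op 4 (add /mo 71): {"bz":20,"mo":71,"psx":94}
After op 5 (add /r 27): {"bz":20,"mo":71,"psx":94,"r":27}
After op 6 (add /mo 34): {"bz":20,"mo":34,"psx":94,"r":27}
After op 7 (replace /mo 8): {"bz":20,"mo":8,"psx":94,"r":27}
After op 8 (replace /psx 88): {"bz":20,"mo":8,"psx":88,"r":27}
After op 9 (remove /psx): {"bz":20,"mo":8,"r":27}
After op 10 (replace /bz 58): {"bz":58,"mo":8,"r":27}
After op 11 (add /v 77): {"bz":58,"mo":8,"r":27,"v":77}
After op 12 (replace /r 60): {"bz":58,"mo":8,"r":60,"v":77}
After op 13 (add /q 73): {"bz":58,"mo":8,"q":73,"r":60,"v":77}
After op 14 (replace /mo 11): {"bz":58,"mo":11,"q":73,"r":60,"v":77}
After op 15 (add /zit 96): {"bz":58,"mo":11,"q":73,"r":60,"v":77,"zit":96}
After op 16 (replace /bz 40): {"bz":40,"mo":11,"q":73,"r":60,"v":77,"zit":96}
After op 17 (add /bkk 20): {"bkk":20,"bz":40,"mo":11,"q":73,"r":60,"v":77,"zit":96}
After op 18 (replace /r 21): {"bkk":20,"bz":40,"mo":11,"q":73,"r":21,"v":77,"zit":96}
After op 19 (remove /bz): {"bkk":20,"mo":11,"q":73,"r":21,"v":77,"zit":96}
Size at the root: 6

Answer: 6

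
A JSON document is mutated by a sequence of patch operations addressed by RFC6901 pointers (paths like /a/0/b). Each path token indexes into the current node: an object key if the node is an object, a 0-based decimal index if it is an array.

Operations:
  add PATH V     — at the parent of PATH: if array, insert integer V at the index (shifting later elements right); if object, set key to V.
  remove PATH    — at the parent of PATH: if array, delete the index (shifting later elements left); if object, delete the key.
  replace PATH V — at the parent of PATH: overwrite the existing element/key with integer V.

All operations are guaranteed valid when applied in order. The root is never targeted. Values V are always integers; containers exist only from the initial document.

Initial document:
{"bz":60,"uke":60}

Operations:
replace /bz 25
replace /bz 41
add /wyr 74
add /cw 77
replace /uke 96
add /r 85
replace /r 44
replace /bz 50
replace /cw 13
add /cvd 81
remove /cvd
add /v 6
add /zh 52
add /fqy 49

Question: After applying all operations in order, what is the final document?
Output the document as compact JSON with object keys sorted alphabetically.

After op 1 (replace /bz 25): {"bz":25,"uke":60}
After op 2 (replace /bz 41): {"bz":41,"uke":60}
After op 3 (add /wyr 74): {"bz":41,"uke":60,"wyr":74}
After op 4 (add /cw 77): {"bz":41,"cw":77,"uke":60,"wyr":74}
After op 5 (replace /uke 96): {"bz":41,"cw":77,"uke":96,"wyr":74}
After op 6 (add /r 85): {"bz":41,"cw":77,"r":85,"uke":96,"wyr":74}
After op 7 (replace /r 44): {"bz":41,"cw":77,"r":44,"uke":96,"wyr":74}
After op 8 (replace /bz 50): {"bz":50,"cw":77,"r":44,"uke":96,"wyr":74}
After op 9 (replace /cw 13): {"bz":50,"cw":13,"r":44,"uke":96,"wyr":74}
After op 10 (add /cvd 81): {"bz":50,"cvd":81,"cw":13,"r":44,"uke":96,"wyr":74}
After op 11 (remove /cvd): {"bz":50,"cw":13,"r":44,"uke":96,"wyr":74}
After op 12 (add /v 6): {"bz":50,"cw":13,"r":44,"uke":96,"v":6,"wyr":74}
After op 13 (add /zh 52): {"bz":50,"cw":13,"r":44,"uke":96,"v":6,"wyr":74,"zh":52}
After op 14 (add /fqy 49): {"bz":50,"cw":13,"fqy":49,"r":44,"uke":96,"v":6,"wyr":74,"zh":52}

Answer: {"bz":50,"cw":13,"fqy":49,"r":44,"uke":96,"v":6,"wyr":74,"zh":52}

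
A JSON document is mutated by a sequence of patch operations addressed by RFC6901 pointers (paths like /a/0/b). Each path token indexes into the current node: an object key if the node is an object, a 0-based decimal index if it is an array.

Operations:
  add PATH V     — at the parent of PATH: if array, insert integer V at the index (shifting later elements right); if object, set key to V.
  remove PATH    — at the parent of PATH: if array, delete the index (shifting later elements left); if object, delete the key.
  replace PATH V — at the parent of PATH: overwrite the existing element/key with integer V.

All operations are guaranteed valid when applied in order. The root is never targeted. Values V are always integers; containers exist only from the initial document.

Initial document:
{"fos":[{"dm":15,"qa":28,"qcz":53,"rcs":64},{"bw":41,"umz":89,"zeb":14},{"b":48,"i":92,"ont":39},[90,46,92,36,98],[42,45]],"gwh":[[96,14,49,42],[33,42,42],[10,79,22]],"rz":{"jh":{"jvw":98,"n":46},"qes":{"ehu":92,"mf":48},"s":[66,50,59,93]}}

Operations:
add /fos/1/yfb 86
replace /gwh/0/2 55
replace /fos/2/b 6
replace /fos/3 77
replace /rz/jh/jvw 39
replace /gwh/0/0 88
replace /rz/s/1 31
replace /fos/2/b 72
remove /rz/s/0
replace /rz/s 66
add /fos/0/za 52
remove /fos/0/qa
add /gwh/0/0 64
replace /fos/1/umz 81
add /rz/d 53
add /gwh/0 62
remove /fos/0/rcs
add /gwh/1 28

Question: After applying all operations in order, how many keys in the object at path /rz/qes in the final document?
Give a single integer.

After op 1 (add /fos/1/yfb 86): {"fos":[{"dm":15,"qa":28,"qcz":53,"rcs":64},{"bw":41,"umz":89,"yfb":86,"zeb":14},{"b":48,"i":92,"ont":39},[90,46,92,36,98],[42,45]],"gwh":[[96,14,49,42],[33,42,42],[10,79,22]],"rz":{"jh":{"jvw":98,"n":46},"qes":{"ehu":92,"mf":48},"s":[66,50,59,93]}}
After op 2 (replace /gwh/0/2 55): {"fos":[{"dm":15,"qa":28,"qcz":53,"rcs":64},{"bw":41,"umz":89,"yfb":86,"zeb":14},{"b":48,"i":92,"ont":39},[90,46,92,36,98],[42,45]],"gwh":[[96,14,55,42],[33,42,42],[10,79,22]],"rz":{"jh":{"jvw":98,"n":46},"qes":{"ehu":92,"mf":48},"s":[66,50,59,93]}}
After op 3 (replace /fos/2/b 6): {"fos":[{"dm":15,"qa":28,"qcz":53,"rcs":64},{"bw":41,"umz":89,"yfb":86,"zeb":14},{"b":6,"i":92,"ont":39},[90,46,92,36,98],[42,45]],"gwh":[[96,14,55,42],[33,42,42],[10,79,22]],"rz":{"jh":{"jvw":98,"n":46},"qes":{"ehu":92,"mf":48},"s":[66,50,59,93]}}
After op 4 (replace /fos/3 77): {"fos":[{"dm":15,"qa":28,"qcz":53,"rcs":64},{"bw":41,"umz":89,"yfb":86,"zeb":14},{"b":6,"i":92,"ont":39},77,[42,45]],"gwh":[[96,14,55,42],[33,42,42],[10,79,22]],"rz":{"jh":{"jvw":98,"n":46},"qes":{"ehu":92,"mf":48},"s":[66,50,59,93]}}
After op 5 (replace /rz/jh/jvw 39): {"fos":[{"dm":15,"qa":28,"qcz":53,"rcs":64},{"bw":41,"umz":89,"yfb":86,"zeb":14},{"b":6,"i":92,"ont":39},77,[42,45]],"gwh":[[96,14,55,42],[33,42,42],[10,79,22]],"rz":{"jh":{"jvw":39,"n":46},"qes":{"ehu":92,"mf":48},"s":[66,50,59,93]}}
After op 6 (replace /gwh/0/0 88): {"fos":[{"dm":15,"qa":28,"qcz":53,"rcs":64},{"bw":41,"umz":89,"yfb":86,"zeb":14},{"b":6,"i":92,"ont":39},77,[42,45]],"gwh":[[88,14,55,42],[33,42,42],[10,79,22]],"rz":{"jh":{"jvw":39,"n":46},"qes":{"ehu":92,"mf":48},"s":[66,50,59,93]}}
After op 7 (replace /rz/s/1 31): {"fos":[{"dm":15,"qa":28,"qcz":53,"rcs":64},{"bw":41,"umz":89,"yfb":86,"zeb":14},{"b":6,"i":92,"ont":39},77,[42,45]],"gwh":[[88,14,55,42],[33,42,42],[10,79,22]],"rz":{"jh":{"jvw":39,"n":46},"qes":{"ehu":92,"mf":48},"s":[66,31,59,93]}}
After op 8 (replace /fos/2/b 72): {"fos":[{"dm":15,"qa":28,"qcz":53,"rcs":64},{"bw":41,"umz":89,"yfb":86,"zeb":14},{"b":72,"i":92,"ont":39},77,[42,45]],"gwh":[[88,14,55,42],[33,42,42],[10,79,22]],"rz":{"jh":{"jvw":39,"n":46},"qes":{"ehu":92,"mf":48},"s":[66,31,59,93]}}
After op 9 (remove /rz/s/0): {"fos":[{"dm":15,"qa":28,"qcz":53,"rcs":64},{"bw":41,"umz":89,"yfb":86,"zeb":14},{"b":72,"i":92,"ont":39},77,[42,45]],"gwh":[[88,14,55,42],[33,42,42],[10,79,22]],"rz":{"jh":{"jvw":39,"n":46},"qes":{"ehu":92,"mf":48},"s":[31,59,93]}}
After op 10 (replace /rz/s 66): {"fos":[{"dm":15,"qa":28,"qcz":53,"rcs":64},{"bw":41,"umz":89,"yfb":86,"zeb":14},{"b":72,"i":92,"ont":39},77,[42,45]],"gwh":[[88,14,55,42],[33,42,42],[10,79,22]],"rz":{"jh":{"jvw":39,"n":46},"qes":{"ehu":92,"mf":48},"s":66}}
After op 11 (add /fos/0/za 52): {"fos":[{"dm":15,"qa":28,"qcz":53,"rcs":64,"za":52},{"bw":41,"umz":89,"yfb":86,"zeb":14},{"b":72,"i":92,"ont":39},77,[42,45]],"gwh":[[88,14,55,42],[33,42,42],[10,79,22]],"rz":{"jh":{"jvw":39,"n":46},"qes":{"ehu":92,"mf":48},"s":66}}
After op 12 (remove /fos/0/qa): {"fos":[{"dm":15,"qcz":53,"rcs":64,"za":52},{"bw":41,"umz":89,"yfb":86,"zeb":14},{"b":72,"i":92,"ont":39},77,[42,45]],"gwh":[[88,14,55,42],[33,42,42],[10,79,22]],"rz":{"jh":{"jvw":39,"n":46},"qes":{"ehu":92,"mf":48},"s":66}}
After op 13 (add /gwh/0/0 64): {"fos":[{"dm":15,"qcz":53,"rcs":64,"za":52},{"bw":41,"umz":89,"yfb":86,"zeb":14},{"b":72,"i":92,"ont":39},77,[42,45]],"gwh":[[64,88,14,55,42],[33,42,42],[10,79,22]],"rz":{"jh":{"jvw":39,"n":46},"qes":{"ehu":92,"mf":48},"s":66}}
After op 14 (replace /fos/1/umz 81): {"fos":[{"dm":15,"qcz":53,"rcs":64,"za":52},{"bw":41,"umz":81,"yfb":86,"zeb":14},{"b":72,"i":92,"ont":39},77,[42,45]],"gwh":[[64,88,14,55,42],[33,42,42],[10,79,22]],"rz":{"jh":{"jvw":39,"n":46},"qes":{"ehu":92,"mf":48},"s":66}}
After op 15 (add /rz/d 53): {"fos":[{"dm":15,"qcz":53,"rcs":64,"za":52},{"bw":41,"umz":81,"yfb":86,"zeb":14},{"b":72,"i":92,"ont":39},77,[42,45]],"gwh":[[64,88,14,55,42],[33,42,42],[10,79,22]],"rz":{"d":53,"jh":{"jvw":39,"n":46},"qes":{"ehu":92,"mf":48},"s":66}}
After op 16 (add /gwh/0 62): {"fos":[{"dm":15,"qcz":53,"rcs":64,"za":52},{"bw":41,"umz":81,"yfb":86,"zeb":14},{"b":72,"i":92,"ont":39},77,[42,45]],"gwh":[62,[64,88,14,55,42],[33,42,42],[10,79,22]],"rz":{"d":53,"jh":{"jvw":39,"n":46},"qes":{"ehu":92,"mf":48},"s":66}}
After op 17 (remove /fos/0/rcs): {"fos":[{"dm":15,"qcz":53,"za":52},{"bw":41,"umz":81,"yfb":86,"zeb":14},{"b":72,"i":92,"ont":39},77,[42,45]],"gwh":[62,[64,88,14,55,42],[33,42,42],[10,79,22]],"rz":{"d":53,"jh":{"jvw":39,"n":46},"qes":{"ehu":92,"mf":48},"s":66}}
After op 18 (add /gwh/1 28): {"fos":[{"dm":15,"qcz":53,"za":52},{"bw":41,"umz":81,"yfb":86,"zeb":14},{"b":72,"i":92,"ont":39},77,[42,45]],"gwh":[62,28,[64,88,14,55,42],[33,42,42],[10,79,22]],"rz":{"d":53,"jh":{"jvw":39,"n":46},"qes":{"ehu":92,"mf":48},"s":66}}
Size at path /rz/qes: 2

Answer: 2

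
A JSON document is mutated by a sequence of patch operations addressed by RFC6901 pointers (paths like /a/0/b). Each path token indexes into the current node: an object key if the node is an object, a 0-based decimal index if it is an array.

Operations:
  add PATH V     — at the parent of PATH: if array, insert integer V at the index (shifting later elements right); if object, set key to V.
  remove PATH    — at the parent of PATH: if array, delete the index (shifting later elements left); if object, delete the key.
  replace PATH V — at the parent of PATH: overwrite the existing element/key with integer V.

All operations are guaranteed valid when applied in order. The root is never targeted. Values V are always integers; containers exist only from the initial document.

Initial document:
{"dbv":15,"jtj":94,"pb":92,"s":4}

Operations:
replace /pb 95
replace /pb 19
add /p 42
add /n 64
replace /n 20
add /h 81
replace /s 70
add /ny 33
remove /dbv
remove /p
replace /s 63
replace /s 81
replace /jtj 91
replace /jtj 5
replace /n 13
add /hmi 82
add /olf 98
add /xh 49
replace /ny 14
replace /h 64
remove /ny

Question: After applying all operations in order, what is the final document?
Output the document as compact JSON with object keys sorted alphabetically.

Answer: {"h":64,"hmi":82,"jtj":5,"n":13,"olf":98,"pb":19,"s":81,"xh":49}

Derivation:
After op 1 (replace /pb 95): {"dbv":15,"jtj":94,"pb":95,"s":4}
After op 2 (replace /pb 19): {"dbv":15,"jtj":94,"pb":19,"s":4}
After op 3 (add /p 42): {"dbv":15,"jtj":94,"p":42,"pb":19,"s":4}
After op 4 (add /n 64): {"dbv":15,"jtj":94,"n":64,"p":42,"pb":19,"s":4}
After op 5 (replace /n 20): {"dbv":15,"jtj":94,"n":20,"p":42,"pb":19,"s":4}
After op 6 (add /h 81): {"dbv":15,"h":81,"jtj":94,"n":20,"p":42,"pb":19,"s":4}
After op 7 (replace /s 70): {"dbv":15,"h":81,"jtj":94,"n":20,"p":42,"pb":19,"s":70}
After op 8 (add /ny 33): {"dbv":15,"h":81,"jtj":94,"n":20,"ny":33,"p":42,"pb":19,"s":70}
After op 9 (remove /dbv): {"h":81,"jtj":94,"n":20,"ny":33,"p":42,"pb":19,"s":70}
After op 10 (remove /p): {"h":81,"jtj":94,"n":20,"ny":33,"pb":19,"s":70}
After op 11 (replace /s 63): {"h":81,"jtj":94,"n":20,"ny":33,"pb":19,"s":63}
After op 12 (replace /s 81): {"h":81,"jtj":94,"n":20,"ny":33,"pb":19,"s":81}
After op 13 (replace /jtj 91): {"h":81,"jtj":91,"n":20,"ny":33,"pb":19,"s":81}
After op 14 (replace /jtj 5): {"h":81,"jtj":5,"n":20,"ny":33,"pb":19,"s":81}
After op 15 (replace /n 13): {"h":81,"jtj":5,"n":13,"ny":33,"pb":19,"s":81}
After op 16 (add /hmi 82): {"h":81,"hmi":82,"jtj":5,"n":13,"ny":33,"pb":19,"s":81}
After op 17 (add /olf 98): {"h":81,"hmi":82,"jtj":5,"n":13,"ny":33,"olf":98,"pb":19,"s":81}
After op 18 (add /xh 49): {"h":81,"hmi":82,"jtj":5,"n":13,"ny":33,"olf":98,"pb":19,"s":81,"xh":49}
After op 19 (replace /ny 14): {"h":81,"hmi":82,"jtj":5,"n":13,"ny":14,"olf":98,"pb":19,"s":81,"xh":49}
After op 20 (replace /h 64): {"h":64,"hmi":82,"jtj":5,"n":13,"ny":14,"olf":98,"pb":19,"s":81,"xh":49}
After op 21 (remove /ny): {"h":64,"hmi":82,"jtj":5,"n":13,"olf":98,"pb":19,"s":81,"xh":49}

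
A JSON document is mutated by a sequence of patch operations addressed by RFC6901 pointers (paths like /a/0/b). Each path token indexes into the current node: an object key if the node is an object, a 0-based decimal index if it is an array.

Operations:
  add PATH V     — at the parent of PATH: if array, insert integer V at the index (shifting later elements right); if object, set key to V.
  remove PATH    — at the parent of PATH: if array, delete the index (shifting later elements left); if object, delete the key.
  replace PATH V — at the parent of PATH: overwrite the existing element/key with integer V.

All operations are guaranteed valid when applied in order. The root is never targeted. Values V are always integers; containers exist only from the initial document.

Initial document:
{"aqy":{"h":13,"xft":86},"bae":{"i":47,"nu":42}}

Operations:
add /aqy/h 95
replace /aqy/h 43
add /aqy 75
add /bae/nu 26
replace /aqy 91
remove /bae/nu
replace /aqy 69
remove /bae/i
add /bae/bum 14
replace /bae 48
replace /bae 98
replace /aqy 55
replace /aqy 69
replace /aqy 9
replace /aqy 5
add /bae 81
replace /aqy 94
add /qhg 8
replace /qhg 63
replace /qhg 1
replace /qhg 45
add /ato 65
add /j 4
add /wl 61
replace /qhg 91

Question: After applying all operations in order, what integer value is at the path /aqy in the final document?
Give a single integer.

After op 1 (add /aqy/h 95): {"aqy":{"h":95,"xft":86},"bae":{"i":47,"nu":42}}
After op 2 (replace /aqy/h 43): {"aqy":{"h":43,"xft":86},"bae":{"i":47,"nu":42}}
After op 3 (add /aqy 75): {"aqy":75,"bae":{"i":47,"nu":42}}
After op 4 (add /bae/nu 26): {"aqy":75,"bae":{"i":47,"nu":26}}
After op 5 (replace /aqy 91): {"aqy":91,"bae":{"i":47,"nu":26}}
After op 6 (remove /bae/nu): {"aqy":91,"bae":{"i":47}}
After op 7 (replace /aqy 69): {"aqy":69,"bae":{"i":47}}
After op 8 (remove /bae/i): {"aqy":69,"bae":{}}
After op 9 (add /bae/bum 14): {"aqy":69,"bae":{"bum":14}}
After op 10 (replace /bae 48): {"aqy":69,"bae":48}
After op 11 (replace /bae 98): {"aqy":69,"bae":98}
After op 12 (replace /aqy 55): {"aqy":55,"bae":98}
After op 13 (replace /aqy 69): {"aqy":69,"bae":98}
After op 14 (replace /aqy 9): {"aqy":9,"bae":98}
After op 15 (replace /aqy 5): {"aqy":5,"bae":98}
After op 16 (add /bae 81): {"aqy":5,"bae":81}
After op 17 (replace /aqy 94): {"aqy":94,"bae":81}
After op 18 (add /qhg 8): {"aqy":94,"bae":81,"qhg":8}
After op 19 (replace /qhg 63): {"aqy":94,"bae":81,"qhg":63}
After op 20 (replace /qhg 1): {"aqy":94,"bae":81,"qhg":1}
After op 21 (replace /qhg 45): {"aqy":94,"bae":81,"qhg":45}
After op 22 (add /ato 65): {"aqy":94,"ato":65,"bae":81,"qhg":45}
After op 23 (add /j 4): {"aqy":94,"ato":65,"bae":81,"j":4,"qhg":45}
After op 24 (add /wl 61): {"aqy":94,"ato":65,"bae":81,"j":4,"qhg":45,"wl":61}
After op 25 (replace /qhg 91): {"aqy":94,"ato":65,"bae":81,"j":4,"qhg":91,"wl":61}
Value at /aqy: 94

Answer: 94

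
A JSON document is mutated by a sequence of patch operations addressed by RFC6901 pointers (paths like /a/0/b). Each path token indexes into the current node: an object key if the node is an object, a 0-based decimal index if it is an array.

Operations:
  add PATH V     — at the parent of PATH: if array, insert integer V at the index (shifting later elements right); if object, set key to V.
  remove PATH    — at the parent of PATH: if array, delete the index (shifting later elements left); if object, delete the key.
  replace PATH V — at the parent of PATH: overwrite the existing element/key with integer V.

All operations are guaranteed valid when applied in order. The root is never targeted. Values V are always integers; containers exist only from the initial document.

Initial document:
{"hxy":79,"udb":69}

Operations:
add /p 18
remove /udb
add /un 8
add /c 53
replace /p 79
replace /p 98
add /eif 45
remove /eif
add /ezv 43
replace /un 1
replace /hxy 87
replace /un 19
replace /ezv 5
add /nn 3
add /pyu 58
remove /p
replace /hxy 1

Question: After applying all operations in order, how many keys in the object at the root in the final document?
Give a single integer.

Answer: 6

Derivation:
After op 1 (add /p 18): {"hxy":79,"p":18,"udb":69}
After op 2 (remove /udb): {"hxy":79,"p":18}
After op 3 (add /un 8): {"hxy":79,"p":18,"un":8}
After op 4 (add /c 53): {"c":53,"hxy":79,"p":18,"un":8}
After op 5 (replace /p 79): {"c":53,"hxy":79,"p":79,"un":8}
After op 6 (replace /p 98): {"c":53,"hxy":79,"p":98,"un":8}
After op 7 (add /eif 45): {"c":53,"eif":45,"hxy":79,"p":98,"un":8}
After op 8 (remove /eif): {"c":53,"hxy":79,"p":98,"un":8}
After op 9 (add /ezv 43): {"c":53,"ezv":43,"hxy":79,"p":98,"un":8}
After op 10 (replace /un 1): {"c":53,"ezv":43,"hxy":79,"p":98,"un":1}
After op 11 (replace /hxy 87): {"c":53,"ezv":43,"hxy":87,"p":98,"un":1}
After op 12 (replace /un 19): {"c":53,"ezv":43,"hxy":87,"p":98,"un":19}
After op 13 (replace /ezv 5): {"c":53,"ezv":5,"hxy":87,"p":98,"un":19}
After op 14 (add /nn 3): {"c":53,"ezv":5,"hxy":87,"nn":3,"p":98,"un":19}
After op 15 (add /pyu 58): {"c":53,"ezv":5,"hxy":87,"nn":3,"p":98,"pyu":58,"un":19}
After op 16 (remove /p): {"c":53,"ezv":5,"hxy":87,"nn":3,"pyu":58,"un":19}
After op 17 (replace /hxy 1): {"c":53,"ezv":5,"hxy":1,"nn":3,"pyu":58,"un":19}
Size at the root: 6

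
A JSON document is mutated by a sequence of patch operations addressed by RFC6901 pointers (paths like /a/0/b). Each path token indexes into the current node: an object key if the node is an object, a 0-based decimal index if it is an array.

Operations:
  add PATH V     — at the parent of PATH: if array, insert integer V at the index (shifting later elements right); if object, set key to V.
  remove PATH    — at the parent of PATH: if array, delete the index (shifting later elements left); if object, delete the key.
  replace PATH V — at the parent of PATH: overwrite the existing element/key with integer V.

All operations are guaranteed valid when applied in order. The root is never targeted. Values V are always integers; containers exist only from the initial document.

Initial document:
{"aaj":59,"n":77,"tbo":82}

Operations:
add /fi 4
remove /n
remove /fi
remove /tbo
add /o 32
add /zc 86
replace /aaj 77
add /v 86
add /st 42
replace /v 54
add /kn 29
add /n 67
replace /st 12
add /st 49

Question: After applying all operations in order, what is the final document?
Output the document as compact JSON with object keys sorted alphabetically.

Answer: {"aaj":77,"kn":29,"n":67,"o":32,"st":49,"v":54,"zc":86}

Derivation:
After op 1 (add /fi 4): {"aaj":59,"fi":4,"n":77,"tbo":82}
After op 2 (remove /n): {"aaj":59,"fi":4,"tbo":82}
After op 3 (remove /fi): {"aaj":59,"tbo":82}
After op 4 (remove /tbo): {"aaj":59}
After op 5 (add /o 32): {"aaj":59,"o":32}
After op 6 (add /zc 86): {"aaj":59,"o":32,"zc":86}
After op 7 (replace /aaj 77): {"aaj":77,"o":32,"zc":86}
After op 8 (add /v 86): {"aaj":77,"o":32,"v":86,"zc":86}
After op 9 (add /st 42): {"aaj":77,"o":32,"st":42,"v":86,"zc":86}
After op 10 (replace /v 54): {"aaj":77,"o":32,"st":42,"v":54,"zc":86}
After op 11 (add /kn 29): {"aaj":77,"kn":29,"o":32,"st":42,"v":54,"zc":86}
After op 12 (add /n 67): {"aaj":77,"kn":29,"n":67,"o":32,"st":42,"v":54,"zc":86}
After op 13 (replace /st 12): {"aaj":77,"kn":29,"n":67,"o":32,"st":12,"v":54,"zc":86}
After op 14 (add /st 49): {"aaj":77,"kn":29,"n":67,"o":32,"st":49,"v":54,"zc":86}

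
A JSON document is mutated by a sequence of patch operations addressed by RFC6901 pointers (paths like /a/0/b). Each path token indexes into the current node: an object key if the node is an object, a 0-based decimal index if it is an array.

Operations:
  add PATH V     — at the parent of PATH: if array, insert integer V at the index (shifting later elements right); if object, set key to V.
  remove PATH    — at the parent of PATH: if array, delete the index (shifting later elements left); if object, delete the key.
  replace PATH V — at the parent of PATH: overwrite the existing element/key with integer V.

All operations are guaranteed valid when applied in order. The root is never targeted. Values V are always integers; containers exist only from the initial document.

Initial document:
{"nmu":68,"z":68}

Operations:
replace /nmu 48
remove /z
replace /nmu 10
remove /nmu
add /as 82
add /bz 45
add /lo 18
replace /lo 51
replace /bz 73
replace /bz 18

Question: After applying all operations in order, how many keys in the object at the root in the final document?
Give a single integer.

After op 1 (replace /nmu 48): {"nmu":48,"z":68}
After op 2 (remove /z): {"nmu":48}
After op 3 (replace /nmu 10): {"nmu":10}
After op 4 (remove /nmu): {}
After op 5 (add /as 82): {"as":82}
After op 6 (add /bz 45): {"as":82,"bz":45}
After op 7 (add /lo 18): {"as":82,"bz":45,"lo":18}
After op 8 (replace /lo 51): {"as":82,"bz":45,"lo":51}
After op 9 (replace /bz 73): {"as":82,"bz":73,"lo":51}
After op 10 (replace /bz 18): {"as":82,"bz":18,"lo":51}
Size at the root: 3

Answer: 3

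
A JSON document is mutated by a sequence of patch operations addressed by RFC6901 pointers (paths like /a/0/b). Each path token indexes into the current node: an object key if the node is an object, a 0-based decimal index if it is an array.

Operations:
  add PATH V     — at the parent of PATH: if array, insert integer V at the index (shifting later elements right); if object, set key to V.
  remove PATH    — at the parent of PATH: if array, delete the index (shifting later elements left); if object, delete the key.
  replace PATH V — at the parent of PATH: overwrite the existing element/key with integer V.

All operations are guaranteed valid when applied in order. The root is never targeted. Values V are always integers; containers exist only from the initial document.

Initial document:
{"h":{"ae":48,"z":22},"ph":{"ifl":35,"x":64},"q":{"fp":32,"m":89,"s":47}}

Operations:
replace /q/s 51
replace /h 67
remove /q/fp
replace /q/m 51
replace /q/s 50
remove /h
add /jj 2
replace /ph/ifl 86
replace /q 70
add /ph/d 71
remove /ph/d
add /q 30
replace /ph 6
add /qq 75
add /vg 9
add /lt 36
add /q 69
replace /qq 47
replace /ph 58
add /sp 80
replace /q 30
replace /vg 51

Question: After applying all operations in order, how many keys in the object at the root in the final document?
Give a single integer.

After op 1 (replace /q/s 51): {"h":{"ae":48,"z":22},"ph":{"ifl":35,"x":64},"q":{"fp":32,"m":89,"s":51}}
After op 2 (replace /h 67): {"h":67,"ph":{"ifl":35,"x":64},"q":{"fp":32,"m":89,"s":51}}
After op 3 (remove /q/fp): {"h":67,"ph":{"ifl":35,"x":64},"q":{"m":89,"s":51}}
After op 4 (replace /q/m 51): {"h":67,"ph":{"ifl":35,"x":64},"q":{"m":51,"s":51}}
After op 5 (replace /q/s 50): {"h":67,"ph":{"ifl":35,"x":64},"q":{"m":51,"s":50}}
After op 6 (remove /h): {"ph":{"ifl":35,"x":64},"q":{"m":51,"s":50}}
After op 7 (add /jj 2): {"jj":2,"ph":{"ifl":35,"x":64},"q":{"m":51,"s":50}}
After op 8 (replace /ph/ifl 86): {"jj":2,"ph":{"ifl":86,"x":64},"q":{"m":51,"s":50}}
After op 9 (replace /q 70): {"jj":2,"ph":{"ifl":86,"x":64},"q":70}
After op 10 (add /ph/d 71): {"jj":2,"ph":{"d":71,"ifl":86,"x":64},"q":70}
After op 11 (remove /ph/d): {"jj":2,"ph":{"ifl":86,"x":64},"q":70}
After op 12 (add /q 30): {"jj":2,"ph":{"ifl":86,"x":64},"q":30}
After op 13 (replace /ph 6): {"jj":2,"ph":6,"q":30}
After op 14 (add /qq 75): {"jj":2,"ph":6,"q":30,"qq":75}
After op 15 (add /vg 9): {"jj":2,"ph":6,"q":30,"qq":75,"vg":9}
After op 16 (add /lt 36): {"jj":2,"lt":36,"ph":6,"q":30,"qq":75,"vg":9}
After op 17 (add /q 69): {"jj":2,"lt":36,"ph":6,"q":69,"qq":75,"vg":9}
After op 18 (replace /qq 47): {"jj":2,"lt":36,"ph":6,"q":69,"qq":47,"vg":9}
After op 19 (replace /ph 58): {"jj":2,"lt":36,"ph":58,"q":69,"qq":47,"vg":9}
After op 20 (add /sp 80): {"jj":2,"lt":36,"ph":58,"q":69,"qq":47,"sp":80,"vg":9}
After op 21 (replace /q 30): {"jj":2,"lt":36,"ph":58,"q":30,"qq":47,"sp":80,"vg":9}
After op 22 (replace /vg 51): {"jj":2,"lt":36,"ph":58,"q":30,"qq":47,"sp":80,"vg":51}
Size at the root: 7

Answer: 7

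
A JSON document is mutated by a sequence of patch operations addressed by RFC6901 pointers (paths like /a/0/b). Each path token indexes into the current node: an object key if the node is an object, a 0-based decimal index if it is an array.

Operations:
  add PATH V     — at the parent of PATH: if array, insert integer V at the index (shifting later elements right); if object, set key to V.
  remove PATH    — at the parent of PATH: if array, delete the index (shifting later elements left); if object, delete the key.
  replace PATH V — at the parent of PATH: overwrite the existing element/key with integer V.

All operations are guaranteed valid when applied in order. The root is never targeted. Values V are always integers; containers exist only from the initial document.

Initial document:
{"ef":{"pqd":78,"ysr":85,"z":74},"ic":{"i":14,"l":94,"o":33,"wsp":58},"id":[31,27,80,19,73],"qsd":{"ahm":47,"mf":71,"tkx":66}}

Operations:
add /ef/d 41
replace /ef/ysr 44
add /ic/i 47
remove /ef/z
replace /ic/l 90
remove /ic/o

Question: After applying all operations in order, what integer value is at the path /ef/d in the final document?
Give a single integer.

Answer: 41

Derivation:
After op 1 (add /ef/d 41): {"ef":{"d":41,"pqd":78,"ysr":85,"z":74},"ic":{"i":14,"l":94,"o":33,"wsp":58},"id":[31,27,80,19,73],"qsd":{"ahm":47,"mf":71,"tkx":66}}
After op 2 (replace /ef/ysr 44): {"ef":{"d":41,"pqd":78,"ysr":44,"z":74},"ic":{"i":14,"l":94,"o":33,"wsp":58},"id":[31,27,80,19,73],"qsd":{"ahm":47,"mf":71,"tkx":66}}
After op 3 (add /ic/i 47): {"ef":{"d":41,"pqd":78,"ysr":44,"z":74},"ic":{"i":47,"l":94,"o":33,"wsp":58},"id":[31,27,80,19,73],"qsd":{"ahm":47,"mf":71,"tkx":66}}
After op 4 (remove /ef/z): {"ef":{"d":41,"pqd":78,"ysr":44},"ic":{"i":47,"l":94,"o":33,"wsp":58},"id":[31,27,80,19,73],"qsd":{"ahm":47,"mf":71,"tkx":66}}
After op 5 (replace /ic/l 90): {"ef":{"d":41,"pqd":78,"ysr":44},"ic":{"i":47,"l":90,"o":33,"wsp":58},"id":[31,27,80,19,73],"qsd":{"ahm":47,"mf":71,"tkx":66}}
After op 6 (remove /ic/o): {"ef":{"d":41,"pqd":78,"ysr":44},"ic":{"i":47,"l":90,"wsp":58},"id":[31,27,80,19,73],"qsd":{"ahm":47,"mf":71,"tkx":66}}
Value at /ef/d: 41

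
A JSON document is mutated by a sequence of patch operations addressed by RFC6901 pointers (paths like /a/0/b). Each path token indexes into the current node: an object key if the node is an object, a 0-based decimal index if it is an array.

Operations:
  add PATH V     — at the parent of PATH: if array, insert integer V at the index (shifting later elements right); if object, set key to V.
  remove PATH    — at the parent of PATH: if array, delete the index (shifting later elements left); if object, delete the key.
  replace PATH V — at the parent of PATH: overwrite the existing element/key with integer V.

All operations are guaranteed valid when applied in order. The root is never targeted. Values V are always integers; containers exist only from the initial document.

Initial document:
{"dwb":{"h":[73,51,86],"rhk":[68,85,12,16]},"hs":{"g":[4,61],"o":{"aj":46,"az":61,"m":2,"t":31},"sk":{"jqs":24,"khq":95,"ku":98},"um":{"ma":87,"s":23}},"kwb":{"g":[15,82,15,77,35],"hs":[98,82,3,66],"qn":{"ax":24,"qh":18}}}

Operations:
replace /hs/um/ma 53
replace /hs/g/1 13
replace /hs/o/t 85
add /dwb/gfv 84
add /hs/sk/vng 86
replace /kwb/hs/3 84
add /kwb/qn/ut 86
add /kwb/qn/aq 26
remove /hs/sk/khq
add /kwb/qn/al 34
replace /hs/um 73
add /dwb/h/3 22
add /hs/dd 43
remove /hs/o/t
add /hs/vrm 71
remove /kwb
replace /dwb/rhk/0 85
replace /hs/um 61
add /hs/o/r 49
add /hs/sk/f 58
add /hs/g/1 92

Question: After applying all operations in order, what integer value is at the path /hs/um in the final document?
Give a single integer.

Answer: 61

Derivation:
After op 1 (replace /hs/um/ma 53): {"dwb":{"h":[73,51,86],"rhk":[68,85,12,16]},"hs":{"g":[4,61],"o":{"aj":46,"az":61,"m":2,"t":31},"sk":{"jqs":24,"khq":95,"ku":98},"um":{"ma":53,"s":23}},"kwb":{"g":[15,82,15,77,35],"hs":[98,82,3,66],"qn":{"ax":24,"qh":18}}}
After op 2 (replace /hs/g/1 13): {"dwb":{"h":[73,51,86],"rhk":[68,85,12,16]},"hs":{"g":[4,13],"o":{"aj":46,"az":61,"m":2,"t":31},"sk":{"jqs":24,"khq":95,"ku":98},"um":{"ma":53,"s":23}},"kwb":{"g":[15,82,15,77,35],"hs":[98,82,3,66],"qn":{"ax":24,"qh":18}}}
After op 3 (replace /hs/o/t 85): {"dwb":{"h":[73,51,86],"rhk":[68,85,12,16]},"hs":{"g":[4,13],"o":{"aj":46,"az":61,"m":2,"t":85},"sk":{"jqs":24,"khq":95,"ku":98},"um":{"ma":53,"s":23}},"kwb":{"g":[15,82,15,77,35],"hs":[98,82,3,66],"qn":{"ax":24,"qh":18}}}
After op 4 (add /dwb/gfv 84): {"dwb":{"gfv":84,"h":[73,51,86],"rhk":[68,85,12,16]},"hs":{"g":[4,13],"o":{"aj":46,"az":61,"m":2,"t":85},"sk":{"jqs":24,"khq":95,"ku":98},"um":{"ma":53,"s":23}},"kwb":{"g":[15,82,15,77,35],"hs":[98,82,3,66],"qn":{"ax":24,"qh":18}}}
After op 5 (add /hs/sk/vng 86): {"dwb":{"gfv":84,"h":[73,51,86],"rhk":[68,85,12,16]},"hs":{"g":[4,13],"o":{"aj":46,"az":61,"m":2,"t":85},"sk":{"jqs":24,"khq":95,"ku":98,"vng":86},"um":{"ma":53,"s":23}},"kwb":{"g":[15,82,15,77,35],"hs":[98,82,3,66],"qn":{"ax":24,"qh":18}}}
After op 6 (replace /kwb/hs/3 84): {"dwb":{"gfv":84,"h":[73,51,86],"rhk":[68,85,12,16]},"hs":{"g":[4,13],"o":{"aj":46,"az":61,"m":2,"t":85},"sk":{"jqs":24,"khq":95,"ku":98,"vng":86},"um":{"ma":53,"s":23}},"kwb":{"g":[15,82,15,77,35],"hs":[98,82,3,84],"qn":{"ax":24,"qh":18}}}
After op 7 (add /kwb/qn/ut 86): {"dwb":{"gfv":84,"h":[73,51,86],"rhk":[68,85,12,16]},"hs":{"g":[4,13],"o":{"aj":46,"az":61,"m":2,"t":85},"sk":{"jqs":24,"khq":95,"ku":98,"vng":86},"um":{"ma":53,"s":23}},"kwb":{"g":[15,82,15,77,35],"hs":[98,82,3,84],"qn":{"ax":24,"qh":18,"ut":86}}}
After op 8 (add /kwb/qn/aq 26): {"dwb":{"gfv":84,"h":[73,51,86],"rhk":[68,85,12,16]},"hs":{"g":[4,13],"o":{"aj":46,"az":61,"m":2,"t":85},"sk":{"jqs":24,"khq":95,"ku":98,"vng":86},"um":{"ma":53,"s":23}},"kwb":{"g":[15,82,15,77,35],"hs":[98,82,3,84],"qn":{"aq":26,"ax":24,"qh":18,"ut":86}}}
After op 9 (remove /hs/sk/khq): {"dwb":{"gfv":84,"h":[73,51,86],"rhk":[68,85,12,16]},"hs":{"g":[4,13],"o":{"aj":46,"az":61,"m":2,"t":85},"sk":{"jqs":24,"ku":98,"vng":86},"um":{"ma":53,"s":23}},"kwb":{"g":[15,82,15,77,35],"hs":[98,82,3,84],"qn":{"aq":26,"ax":24,"qh":18,"ut":86}}}
After op 10 (add /kwb/qn/al 34): {"dwb":{"gfv":84,"h":[73,51,86],"rhk":[68,85,12,16]},"hs":{"g":[4,13],"o":{"aj":46,"az":61,"m":2,"t":85},"sk":{"jqs":24,"ku":98,"vng":86},"um":{"ma":53,"s":23}},"kwb":{"g":[15,82,15,77,35],"hs":[98,82,3,84],"qn":{"al":34,"aq":26,"ax":24,"qh":18,"ut":86}}}
After op 11 (replace /hs/um 73): {"dwb":{"gfv":84,"h":[73,51,86],"rhk":[68,85,12,16]},"hs":{"g":[4,13],"o":{"aj":46,"az":61,"m":2,"t":85},"sk":{"jqs":24,"ku":98,"vng":86},"um":73},"kwb":{"g":[15,82,15,77,35],"hs":[98,82,3,84],"qn":{"al":34,"aq":26,"ax":24,"qh":18,"ut":86}}}
After op 12 (add /dwb/h/3 22): {"dwb":{"gfv":84,"h":[73,51,86,22],"rhk":[68,85,12,16]},"hs":{"g":[4,13],"o":{"aj":46,"az":61,"m":2,"t":85},"sk":{"jqs":24,"ku":98,"vng":86},"um":73},"kwb":{"g":[15,82,15,77,35],"hs":[98,82,3,84],"qn":{"al":34,"aq":26,"ax":24,"qh":18,"ut":86}}}
After op 13 (add /hs/dd 43): {"dwb":{"gfv":84,"h":[73,51,86,22],"rhk":[68,85,12,16]},"hs":{"dd":43,"g":[4,13],"o":{"aj":46,"az":61,"m":2,"t":85},"sk":{"jqs":24,"ku":98,"vng":86},"um":73},"kwb":{"g":[15,82,15,77,35],"hs":[98,82,3,84],"qn":{"al":34,"aq":26,"ax":24,"qh":18,"ut":86}}}
After op 14 (remove /hs/o/t): {"dwb":{"gfv":84,"h":[73,51,86,22],"rhk":[68,85,12,16]},"hs":{"dd":43,"g":[4,13],"o":{"aj":46,"az":61,"m":2},"sk":{"jqs":24,"ku":98,"vng":86},"um":73},"kwb":{"g":[15,82,15,77,35],"hs":[98,82,3,84],"qn":{"al":34,"aq":26,"ax":24,"qh":18,"ut":86}}}
After op 15 (add /hs/vrm 71): {"dwb":{"gfv":84,"h":[73,51,86,22],"rhk":[68,85,12,16]},"hs":{"dd":43,"g":[4,13],"o":{"aj":46,"az":61,"m":2},"sk":{"jqs":24,"ku":98,"vng":86},"um":73,"vrm":71},"kwb":{"g":[15,82,15,77,35],"hs":[98,82,3,84],"qn":{"al":34,"aq":26,"ax":24,"qh":18,"ut":86}}}
After op 16 (remove /kwb): {"dwb":{"gfv":84,"h":[73,51,86,22],"rhk":[68,85,12,16]},"hs":{"dd":43,"g":[4,13],"o":{"aj":46,"az":61,"m":2},"sk":{"jqs":24,"ku":98,"vng":86},"um":73,"vrm":71}}
After op 17 (replace /dwb/rhk/0 85): {"dwb":{"gfv":84,"h":[73,51,86,22],"rhk":[85,85,12,16]},"hs":{"dd":43,"g":[4,13],"o":{"aj":46,"az":61,"m":2},"sk":{"jqs":24,"ku":98,"vng":86},"um":73,"vrm":71}}
After op 18 (replace /hs/um 61): {"dwb":{"gfv":84,"h":[73,51,86,22],"rhk":[85,85,12,16]},"hs":{"dd":43,"g":[4,13],"o":{"aj":46,"az":61,"m":2},"sk":{"jqs":24,"ku":98,"vng":86},"um":61,"vrm":71}}
After op 19 (add /hs/o/r 49): {"dwb":{"gfv":84,"h":[73,51,86,22],"rhk":[85,85,12,16]},"hs":{"dd":43,"g":[4,13],"o":{"aj":46,"az":61,"m":2,"r":49},"sk":{"jqs":24,"ku":98,"vng":86},"um":61,"vrm":71}}
After op 20 (add /hs/sk/f 58): {"dwb":{"gfv":84,"h":[73,51,86,22],"rhk":[85,85,12,16]},"hs":{"dd":43,"g":[4,13],"o":{"aj":46,"az":61,"m":2,"r":49},"sk":{"f":58,"jqs":24,"ku":98,"vng":86},"um":61,"vrm":71}}
After op 21 (add /hs/g/1 92): {"dwb":{"gfv":84,"h":[73,51,86,22],"rhk":[85,85,12,16]},"hs":{"dd":43,"g":[4,92,13],"o":{"aj":46,"az":61,"m":2,"r":49},"sk":{"f":58,"jqs":24,"ku":98,"vng":86},"um":61,"vrm":71}}
Value at /hs/um: 61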